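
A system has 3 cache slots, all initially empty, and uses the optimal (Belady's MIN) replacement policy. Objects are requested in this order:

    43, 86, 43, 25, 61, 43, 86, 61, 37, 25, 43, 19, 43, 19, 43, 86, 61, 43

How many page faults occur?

8

43 -> miss, frames (43)
86 -> miss, frames (43 86)
43 -> hit
25 -> miss, frames (43 86 25)
61 -> miss, evict 25, frames (43 86 61)
43 -> hit
86 -> hit
61 -> hit
37 -> miss, evict 61, frames (43 86 37)
25 -> miss, evict 37, frames (43 86 25)
43 -> hit
19 -> miss, evict 25, frames (43 86 19)
43 -> hit
19 -> hit
43 -> hit
86 -> hit
61 -> miss, evict 19, frames (43 86 61)
43 -> hit
Page faults: 8.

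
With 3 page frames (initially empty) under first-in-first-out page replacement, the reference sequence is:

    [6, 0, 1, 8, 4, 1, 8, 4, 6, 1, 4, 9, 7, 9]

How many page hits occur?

5

6 -> miss, frames {6}
0 -> miss, frames {6,0}
1 -> miss, frames {6,0,1}
8 -> miss, evict 6, frames {0,1,8}
4 -> miss, evict 0, frames {1,8,4}
1 -> hit
8 -> hit
4 -> hit
6 -> miss, evict 1, frames {8,4,6}
1 -> miss, evict 8, frames {4,6,1}
4 -> hit
9 -> miss, evict 4, frames {6,1,9}
7 -> miss, evict 6, frames {1,9,7}
9 -> hit
Hits: 5.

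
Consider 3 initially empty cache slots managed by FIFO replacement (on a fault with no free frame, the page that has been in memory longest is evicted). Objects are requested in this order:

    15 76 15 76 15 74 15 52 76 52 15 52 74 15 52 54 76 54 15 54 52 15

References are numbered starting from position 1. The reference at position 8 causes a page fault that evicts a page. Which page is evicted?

pos 1: 15: miss, frames [15]
pos 2: 76: miss, frames [15, 76]
pos 3: 15: hit
pos 4: 76: hit
pos 5: 15: hit
pos 6: 74: miss, frames [15, 76, 74]
pos 7: 15: hit
pos 8: 52: miss, evict 15, frames [76, 74, 52]
At position 8, page 15 is evicted.

15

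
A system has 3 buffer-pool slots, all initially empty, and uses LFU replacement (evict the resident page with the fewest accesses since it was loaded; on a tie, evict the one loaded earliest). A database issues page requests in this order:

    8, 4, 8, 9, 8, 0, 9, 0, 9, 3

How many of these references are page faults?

5

8 → miss, frames (8)
4 → miss, frames (8 4)
8 → hit
9 → miss, frames (8 4 9)
8 → hit
0 → miss, evict 4, frames (8 9 0)
9 → hit
0 → hit
9 → hit
3 → miss, evict 0, frames (8 9 3)
Page faults: 5.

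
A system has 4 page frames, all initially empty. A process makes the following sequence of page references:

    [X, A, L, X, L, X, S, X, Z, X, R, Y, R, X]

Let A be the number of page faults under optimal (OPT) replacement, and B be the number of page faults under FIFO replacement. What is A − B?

-1

Under OPT: F F F . . . F . F . F F . . → 7 faults.
Under FIFO: F F F . . . F . F F F F . . → 8 faults.
A − B = 7 − 8 = -1.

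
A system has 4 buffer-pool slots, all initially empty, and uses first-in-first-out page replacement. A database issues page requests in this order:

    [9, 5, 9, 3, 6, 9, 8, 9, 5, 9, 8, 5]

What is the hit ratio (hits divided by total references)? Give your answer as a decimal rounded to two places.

0.42

9 → fault, frames (9)
5 → fault, frames (9 5)
9 → hit
3 → fault, frames (9 5 3)
6 → fault, frames (9 5 3 6)
9 → hit
8 → fault, evict 9, frames (5 3 6 8)
9 → fault, evict 5, frames (3 6 8 9)
5 → fault, evict 3, frames (6 8 9 5)
9 → hit
8 → hit
5 → hit
Hits: 5 of 12 references → 5/12 = 0.4167.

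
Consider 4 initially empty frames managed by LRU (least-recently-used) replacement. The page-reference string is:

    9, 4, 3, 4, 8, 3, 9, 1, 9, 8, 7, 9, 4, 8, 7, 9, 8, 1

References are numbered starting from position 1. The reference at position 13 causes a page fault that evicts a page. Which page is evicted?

1

pos 1: 9 -> fault, frames [9]
pos 2: 4 -> fault, frames [9, 4]
pos 3: 3 -> fault, frames [9, 4, 3]
pos 4: 4 -> hit
pos 5: 8 -> fault, frames [9, 3, 4, 8]
pos 6: 3 -> hit
pos 7: 9 -> hit
pos 8: 1 -> fault, evict 4, frames [8, 3, 9, 1]
pos 9: 9 -> hit
pos 10: 8 -> hit
pos 11: 7 -> fault, evict 3, frames [1, 9, 8, 7]
pos 12: 9 -> hit
pos 13: 4 -> fault, evict 1, frames [8, 7, 9, 4]
At position 13, page 1 is evicted.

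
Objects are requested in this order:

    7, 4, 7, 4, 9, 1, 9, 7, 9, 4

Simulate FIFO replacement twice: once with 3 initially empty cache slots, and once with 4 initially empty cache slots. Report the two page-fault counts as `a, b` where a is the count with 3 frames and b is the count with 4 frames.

3 frames: F F . . F F . F . F → 6 faults.
4 frames: F F . . F F . . . . → 4 faults.
4 < 6: adding a frame reduced faults, as is typical.

6, 4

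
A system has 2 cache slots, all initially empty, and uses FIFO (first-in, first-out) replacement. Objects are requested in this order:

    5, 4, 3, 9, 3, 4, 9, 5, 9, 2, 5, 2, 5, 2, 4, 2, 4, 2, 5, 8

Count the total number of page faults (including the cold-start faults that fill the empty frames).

13

5: fault, frames (5)
4: fault, frames (5 4)
3: fault, evict 5, frames (4 3)
9: fault, evict 4, frames (3 9)
3: hit
4: fault, evict 3, frames (9 4)
9: hit
5: fault, evict 9, frames (4 5)
9: fault, evict 4, frames (5 9)
2: fault, evict 5, frames (9 2)
5: fault, evict 9, frames (2 5)
2: hit
5: hit
2: hit
4: fault, evict 2, frames (5 4)
2: fault, evict 5, frames (4 2)
4: hit
2: hit
5: fault, evict 4, frames (2 5)
8: fault, evict 2, frames (5 8)
Page faults: 13.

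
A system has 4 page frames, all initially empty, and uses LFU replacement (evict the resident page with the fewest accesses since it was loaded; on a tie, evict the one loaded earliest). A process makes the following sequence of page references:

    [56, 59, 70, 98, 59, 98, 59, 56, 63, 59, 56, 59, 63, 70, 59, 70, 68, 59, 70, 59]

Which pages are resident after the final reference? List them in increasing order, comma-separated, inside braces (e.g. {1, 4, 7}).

56 -> fault, frames [56]
59 -> fault, frames [56, 59]
70 -> fault, frames [56, 59, 70]
98 -> fault, frames [56, 59, 70, 98]
59 -> hit
98 -> hit
59 -> hit
56 -> hit
63 -> fault, evict 70, frames [56, 59, 98, 63]
59 -> hit
56 -> hit
59 -> hit
63 -> hit
70 -> fault, evict 98, frames [56, 59, 63, 70]
59 -> hit
70 -> hit
68 -> fault, evict 63, frames [56, 59, 70, 68]
59 -> hit
70 -> hit
59 -> hit

{56, 59, 68, 70}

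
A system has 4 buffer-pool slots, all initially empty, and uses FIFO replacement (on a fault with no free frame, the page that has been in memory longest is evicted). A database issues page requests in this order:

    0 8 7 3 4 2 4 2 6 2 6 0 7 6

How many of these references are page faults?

9

0: miss, frames (0)
8: miss, frames (0 8)
7: miss, frames (0 8 7)
3: miss, frames (0 8 7 3)
4: miss, evict 0, frames (8 7 3 4)
2: miss, evict 8, frames (7 3 4 2)
4: hit
2: hit
6: miss, evict 7, frames (3 4 2 6)
2: hit
6: hit
0: miss, evict 3, frames (4 2 6 0)
7: miss, evict 4, frames (2 6 0 7)
6: hit
Page faults: 9.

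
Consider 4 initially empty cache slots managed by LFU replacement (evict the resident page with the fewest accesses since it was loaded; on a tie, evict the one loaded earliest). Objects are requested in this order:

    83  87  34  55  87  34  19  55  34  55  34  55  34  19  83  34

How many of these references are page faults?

83 → fault, frames {83}
87 → fault, frames {83,87}
34 → fault, frames {83,87,34}
55 → fault, frames {83,87,34,55}
87 → hit
34 → hit
19 → fault, evict 83, frames {87,34,55,19}
55 → hit
34 → hit
55 → hit
34 → hit
55 → hit
34 → hit
19 → hit
83 → fault, evict 87, frames {34,55,19,83}
34 → hit
Page faults: 6.

6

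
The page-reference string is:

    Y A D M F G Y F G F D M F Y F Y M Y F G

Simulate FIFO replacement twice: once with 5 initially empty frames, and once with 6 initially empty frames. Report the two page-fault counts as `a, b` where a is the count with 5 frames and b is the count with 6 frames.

5 frames: F F F F F F F . . . . . . . . . . . . . → 7 faults.
6 frames: F F F F F F . . . . . . . . . . . . . . → 6 faults.
6 < 7: adding a frame reduced faults, as is typical.

7, 6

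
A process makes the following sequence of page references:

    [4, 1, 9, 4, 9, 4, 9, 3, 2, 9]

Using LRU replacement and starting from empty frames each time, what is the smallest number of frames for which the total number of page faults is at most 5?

3

f=1: 10 faults
f=2: 7 faults
f=3: 5 faults
f=4: 5 faults
f=5: 5 faults
Smallest f with faults ≤ 5 is 3.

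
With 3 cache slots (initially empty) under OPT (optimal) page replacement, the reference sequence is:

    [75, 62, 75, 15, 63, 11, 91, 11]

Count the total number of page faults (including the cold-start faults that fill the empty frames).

6

75 → fault, frames (75)
62 → fault, frames (75 62)
75 → hit
15 → fault, frames (75 62 15)
63 → fault, evict 15, frames (75 62 63)
11 → fault, evict 63, frames (75 62 11)
91 → fault, evict 62, frames (75 11 91)
11 → hit
Page faults: 6.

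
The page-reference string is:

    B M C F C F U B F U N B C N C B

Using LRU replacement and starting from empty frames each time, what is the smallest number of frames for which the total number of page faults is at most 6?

5

f=1: 16 faults
f=2: 13 faults
f=3: 9 faults
f=4: 8 faults
f=5: 6 faults
f=6: 6 faults
Smallest f with faults ≤ 6 is 5.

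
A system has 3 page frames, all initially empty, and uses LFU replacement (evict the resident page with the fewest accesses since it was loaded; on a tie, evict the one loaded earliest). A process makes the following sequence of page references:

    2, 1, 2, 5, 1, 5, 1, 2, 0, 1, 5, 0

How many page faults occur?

2 → miss, frames (2)
1 → miss, frames (2 1)
2 → hit
5 → miss, frames (2 1 5)
1 → hit
5 → hit
1 → hit
2 → hit
0 → miss, evict 5, frames (2 1 0)
1 → hit
5 → miss, evict 0, frames (2 1 5)
0 → miss, evict 5, frames (2 1 0)
Page faults: 6.

6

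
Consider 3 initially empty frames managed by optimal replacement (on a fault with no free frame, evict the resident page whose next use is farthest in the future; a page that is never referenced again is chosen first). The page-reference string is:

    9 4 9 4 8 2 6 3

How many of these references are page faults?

9 -> miss, frames [9]
4 -> miss, frames [9, 4]
9 -> hit
4 -> hit
8 -> miss, frames [9, 4, 8]
2 -> miss, evict 8, frames [9, 4, 2]
6 -> miss, evict 2, frames [9, 4, 6]
3 -> miss, evict 6, frames [9, 4, 3]
Page faults: 6.

6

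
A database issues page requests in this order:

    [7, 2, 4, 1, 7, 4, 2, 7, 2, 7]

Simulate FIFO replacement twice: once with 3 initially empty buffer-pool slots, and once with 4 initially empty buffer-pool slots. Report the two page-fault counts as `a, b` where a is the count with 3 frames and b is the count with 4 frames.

3 frames: F F F F F . F . . . → 6 faults.
4 frames: F F F F . . . . . . → 4 faults.
4 < 6: adding a frame reduced faults, as is typical.

6, 4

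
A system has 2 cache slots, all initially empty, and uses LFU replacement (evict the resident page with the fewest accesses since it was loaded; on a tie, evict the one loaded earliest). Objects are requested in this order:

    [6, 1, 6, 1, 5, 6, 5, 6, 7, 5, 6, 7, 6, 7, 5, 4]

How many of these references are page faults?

6 → miss, frames {6}
1 → miss, frames {6,1}
6 → hit
1 → hit
5 → miss, evict 6, frames {1,5}
6 → miss, evict 5, frames {1,6}
5 → miss, evict 6, frames {1,5}
6 → miss, evict 5, frames {1,6}
7 → miss, evict 6, frames {1,7}
5 → miss, evict 7, frames {1,5}
6 → miss, evict 5, frames {1,6}
7 → miss, evict 6, frames {1,7}
6 → miss, evict 7, frames {1,6}
7 → miss, evict 6, frames {1,7}
5 → miss, evict 7, frames {1,5}
4 → miss, evict 5, frames {1,4}
Page faults: 14.

14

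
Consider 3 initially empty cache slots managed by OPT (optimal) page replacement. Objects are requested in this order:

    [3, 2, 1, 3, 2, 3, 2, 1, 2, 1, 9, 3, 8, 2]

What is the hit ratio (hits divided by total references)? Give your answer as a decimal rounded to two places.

0.64

3 -> fault, frames {3}
2 -> fault, frames {3,2}
1 -> fault, frames {3,2,1}
3 -> hit
2 -> hit
3 -> hit
2 -> hit
1 -> hit
2 -> hit
1 -> hit
9 -> fault, evict 1, frames {3,2,9}
3 -> hit
8 -> fault, evict 9, frames {3,2,8}
2 -> hit
Hits: 9 of 14 references → 9/14 = 0.6429.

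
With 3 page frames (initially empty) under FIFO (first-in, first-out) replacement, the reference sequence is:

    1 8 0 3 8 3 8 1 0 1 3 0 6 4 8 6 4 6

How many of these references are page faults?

1 -> fault, frames (1)
8 -> fault, frames (1 8)
0 -> fault, frames (1 8 0)
3 -> fault, evict 1, frames (8 0 3)
8 -> hit
3 -> hit
8 -> hit
1 -> fault, evict 8, frames (0 3 1)
0 -> hit
1 -> hit
3 -> hit
0 -> hit
6 -> fault, evict 0, frames (3 1 6)
4 -> fault, evict 3, frames (1 6 4)
8 -> fault, evict 1, frames (6 4 8)
6 -> hit
4 -> hit
6 -> hit
Page faults: 8.

8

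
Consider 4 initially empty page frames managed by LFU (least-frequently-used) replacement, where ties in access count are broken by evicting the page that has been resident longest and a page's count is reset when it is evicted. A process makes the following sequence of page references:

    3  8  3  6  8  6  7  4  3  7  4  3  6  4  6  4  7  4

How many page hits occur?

3 -> fault, frames [3]
8 -> fault, frames [3, 8]
3 -> hit
6 -> fault, frames [3, 8, 6]
8 -> hit
6 -> hit
7 -> fault, frames [3, 8, 6, 7]
4 -> fault, evict 7, frames [3, 8, 6, 4]
3 -> hit
7 -> fault, evict 4, frames [3, 8, 6, 7]
4 -> fault, evict 7, frames [3, 8, 6, 4]
3 -> hit
6 -> hit
4 -> hit
6 -> hit
4 -> hit
7 -> fault, evict 8, frames [3, 6, 4, 7]
4 -> hit
Hits: 10.

10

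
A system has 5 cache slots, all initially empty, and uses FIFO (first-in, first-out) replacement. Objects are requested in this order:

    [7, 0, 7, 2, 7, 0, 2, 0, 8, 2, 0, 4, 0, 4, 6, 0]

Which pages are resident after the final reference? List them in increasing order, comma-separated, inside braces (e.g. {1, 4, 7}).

7 → miss, frames {7}
0 → miss, frames {7,0}
7 → hit
2 → miss, frames {7,0,2}
7 → hit
0 → hit
2 → hit
0 → hit
8 → miss, frames {7,0,2,8}
2 → hit
0 → hit
4 → miss, frames {7,0,2,8,4}
0 → hit
4 → hit
6 → miss, evict 7, frames {0,2,8,4,6}
0 → hit

{0, 2, 4, 6, 8}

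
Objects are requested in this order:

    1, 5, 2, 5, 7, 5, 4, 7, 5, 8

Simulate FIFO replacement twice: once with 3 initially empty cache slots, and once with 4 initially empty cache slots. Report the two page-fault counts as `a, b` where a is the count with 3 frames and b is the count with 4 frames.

3 frames: F F F . F . F . F F → 7 faults.
4 frames: F F F . F . F . . F → 6 faults.
6 < 7: adding a frame reduced faults, as is typical.

7, 6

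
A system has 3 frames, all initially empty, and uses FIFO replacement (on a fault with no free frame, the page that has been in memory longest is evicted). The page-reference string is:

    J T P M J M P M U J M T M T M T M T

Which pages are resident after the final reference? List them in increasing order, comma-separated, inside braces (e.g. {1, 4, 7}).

{M, T, U}

J → miss, frames {J}
T → miss, frames {J,T}
P → miss, frames {J,T,P}
M → miss, evict J, frames {T,P,M}
J → miss, evict T, frames {P,M,J}
M → hit
P → hit
M → hit
U → miss, evict P, frames {M,J,U}
J → hit
M → hit
T → miss, evict M, frames {J,U,T}
M → miss, evict J, frames {U,T,M}
T → hit
M → hit
T → hit
M → hit
T → hit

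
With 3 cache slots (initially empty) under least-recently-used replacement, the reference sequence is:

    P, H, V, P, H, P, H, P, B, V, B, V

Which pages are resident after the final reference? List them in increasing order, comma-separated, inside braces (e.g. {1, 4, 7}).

{B, P, V}

P → miss, frames [P]
H → miss, frames [P, H]
V → miss, frames [P, H, V]
P → hit
H → hit
P → hit
H → hit
P → hit
B → miss, evict V, frames [H, P, B]
V → miss, evict H, frames [P, B, V]
B → hit
V → hit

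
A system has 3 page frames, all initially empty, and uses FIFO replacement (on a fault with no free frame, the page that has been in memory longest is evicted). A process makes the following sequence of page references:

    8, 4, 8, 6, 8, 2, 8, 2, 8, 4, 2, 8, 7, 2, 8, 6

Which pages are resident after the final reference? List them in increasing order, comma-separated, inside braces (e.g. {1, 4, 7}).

{2, 6, 8}

8 -> miss, frames [8]
4 -> miss, frames [8, 4]
8 -> hit
6 -> miss, frames [8, 4, 6]
8 -> hit
2 -> miss, evict 8, frames [4, 6, 2]
8 -> miss, evict 4, frames [6, 2, 8]
2 -> hit
8 -> hit
4 -> miss, evict 6, frames [2, 8, 4]
2 -> hit
8 -> hit
7 -> miss, evict 2, frames [8, 4, 7]
2 -> miss, evict 8, frames [4, 7, 2]
8 -> miss, evict 4, frames [7, 2, 8]
6 -> miss, evict 7, frames [2, 8, 6]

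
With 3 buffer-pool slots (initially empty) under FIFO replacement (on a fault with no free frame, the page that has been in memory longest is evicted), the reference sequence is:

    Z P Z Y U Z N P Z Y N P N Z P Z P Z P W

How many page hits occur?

Z → miss, frames [Z]
P → miss, frames [Z, P]
Z → hit
Y → miss, frames [Z, P, Y]
U → miss, evict Z, frames [P, Y, U]
Z → miss, evict P, frames [Y, U, Z]
N → miss, evict Y, frames [U, Z, N]
P → miss, evict U, frames [Z, N, P]
Z → hit
Y → miss, evict Z, frames [N, P, Y]
N → hit
P → hit
N → hit
Z → miss, evict N, frames [P, Y, Z]
P → hit
Z → hit
P → hit
Z → hit
P → hit
W → miss, evict P, frames [Y, Z, W]
Hits: 10.

10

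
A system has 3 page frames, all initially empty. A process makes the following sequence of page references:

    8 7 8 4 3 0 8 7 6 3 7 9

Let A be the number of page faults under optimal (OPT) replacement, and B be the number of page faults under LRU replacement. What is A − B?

-2

Under OPT: F F . F F F . . F F . F → 8 faults.
Under LRU: F F . F F F F F F F . F → 10 faults.
A − B = 8 − 10 = -2.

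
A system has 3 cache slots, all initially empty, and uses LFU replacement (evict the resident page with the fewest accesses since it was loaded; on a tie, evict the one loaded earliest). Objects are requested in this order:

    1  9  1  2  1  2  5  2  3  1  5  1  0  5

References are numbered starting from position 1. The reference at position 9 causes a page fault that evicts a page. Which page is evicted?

pos 1: 1 -> fault, frames (1)
pos 2: 9 -> fault, frames (1 9)
pos 3: 1 -> hit
pos 4: 2 -> fault, frames (1 9 2)
pos 5: 1 -> hit
pos 6: 2 -> hit
pos 7: 5 -> fault, evict 9, frames (1 2 5)
pos 8: 2 -> hit
pos 9: 3 -> fault, evict 5, frames (1 2 3)
At position 9, page 5 is evicted.

5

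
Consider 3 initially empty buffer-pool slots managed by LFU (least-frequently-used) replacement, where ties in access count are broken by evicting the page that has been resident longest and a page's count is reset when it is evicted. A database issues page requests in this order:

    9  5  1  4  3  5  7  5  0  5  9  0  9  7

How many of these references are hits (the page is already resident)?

4

9 → fault, frames {9}
5 → fault, frames {9,5}
1 → fault, frames {9,5,1}
4 → fault, evict 9, frames {5,1,4}
3 → fault, evict 5, frames {1,4,3}
5 → fault, evict 1, frames {4,3,5}
7 → fault, evict 4, frames {3,5,7}
5 → hit
0 → fault, evict 3, frames {5,7,0}
5 → hit
9 → fault, evict 7, frames {5,0,9}
0 → hit
9 → hit
7 → fault, evict 0, frames {5,9,7}
Hits: 4.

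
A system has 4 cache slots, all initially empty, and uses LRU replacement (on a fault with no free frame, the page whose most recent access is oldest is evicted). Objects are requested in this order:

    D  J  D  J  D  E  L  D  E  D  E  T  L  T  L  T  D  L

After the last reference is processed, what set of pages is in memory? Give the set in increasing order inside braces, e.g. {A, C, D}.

D -> miss, frames [D]
J -> miss, frames [D, J]
D -> hit
J -> hit
D -> hit
E -> miss, frames [J, D, E]
L -> miss, frames [J, D, E, L]
D -> hit
E -> hit
D -> hit
E -> hit
T -> miss, evict J, frames [L, D, E, T]
L -> hit
T -> hit
L -> hit
T -> hit
D -> hit
L -> hit

{D, E, L, T}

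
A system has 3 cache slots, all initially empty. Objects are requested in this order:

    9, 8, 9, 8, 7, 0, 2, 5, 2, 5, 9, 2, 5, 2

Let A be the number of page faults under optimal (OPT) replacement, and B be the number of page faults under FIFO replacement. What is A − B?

-1

Under OPT: F F . . F F F F . . . . . . → 6 faults.
Under FIFO: F F . . F F F F . . F . . . → 7 faults.
A − B = 6 − 7 = -1.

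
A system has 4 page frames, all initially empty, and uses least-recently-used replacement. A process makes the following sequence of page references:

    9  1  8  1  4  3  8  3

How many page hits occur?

3

9: miss, frames [9]
1: miss, frames [9, 1]
8: miss, frames [9, 1, 8]
1: hit
4: miss, frames [9, 8, 1, 4]
3: miss, evict 9, frames [8, 1, 4, 3]
8: hit
3: hit
Hits: 3.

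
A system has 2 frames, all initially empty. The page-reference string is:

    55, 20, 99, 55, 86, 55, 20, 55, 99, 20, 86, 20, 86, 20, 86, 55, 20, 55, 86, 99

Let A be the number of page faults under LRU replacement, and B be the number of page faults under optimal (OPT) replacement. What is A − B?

3

Under LRU: F F F F F . F . F F F . . . . F F . F F → 13 faults.
Under OPT: F F F . F . F . F . F . . . . F . . F F → 10 faults.
A − B = 13 − 10 = 3.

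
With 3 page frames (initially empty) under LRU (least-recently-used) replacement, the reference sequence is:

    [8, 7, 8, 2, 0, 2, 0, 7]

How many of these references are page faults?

8: fault, frames [8]
7: fault, frames [8, 7]
8: hit
2: fault, frames [7, 8, 2]
0: fault, evict 7, frames [8, 2, 0]
2: hit
0: hit
7: fault, evict 8, frames [2, 0, 7]
Page faults: 5.

5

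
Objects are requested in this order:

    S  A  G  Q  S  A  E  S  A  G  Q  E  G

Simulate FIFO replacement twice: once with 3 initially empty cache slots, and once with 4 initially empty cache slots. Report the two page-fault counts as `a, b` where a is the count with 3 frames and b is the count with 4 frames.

3 frames: F F F F F F F . . F F . . → 9 faults.
4 frames: F F F F . . F F F F F F . → 10 faults.
10 > 9: adding a frame increased faults — Belady's anomaly.

9, 10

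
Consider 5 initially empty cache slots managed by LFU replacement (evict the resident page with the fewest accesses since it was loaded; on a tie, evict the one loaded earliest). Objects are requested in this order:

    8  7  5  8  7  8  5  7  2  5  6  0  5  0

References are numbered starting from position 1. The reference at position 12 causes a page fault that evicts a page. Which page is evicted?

pos 1: 8: miss, frames [8]
pos 2: 7: miss, frames [8, 7]
pos 3: 5: miss, frames [8, 7, 5]
pos 4: 8: hit
pos 5: 7: hit
pos 6: 8: hit
pos 7: 5: hit
pos 8: 7: hit
pos 9: 2: miss, frames [8, 7, 5, 2]
pos 10: 5: hit
pos 11: 6: miss, frames [8, 7, 5, 2, 6]
pos 12: 0: miss, evict 2, frames [8, 7, 5, 6, 0]
At position 12, page 2 is evicted.

2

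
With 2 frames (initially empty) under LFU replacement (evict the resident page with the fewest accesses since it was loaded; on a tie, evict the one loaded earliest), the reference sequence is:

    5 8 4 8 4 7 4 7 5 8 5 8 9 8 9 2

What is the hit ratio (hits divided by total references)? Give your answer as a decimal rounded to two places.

0.25

5 -> fault, frames [5]
8 -> fault, frames [5, 8]
4 -> fault, evict 5, frames [8, 4]
8 -> hit
4 -> hit
7 -> fault, evict 8, frames [4, 7]
4 -> hit
7 -> hit
5 -> fault, evict 7, frames [4, 5]
8 -> fault, evict 5, frames [4, 8]
5 -> fault, evict 8, frames [4, 5]
8 -> fault, evict 5, frames [4, 8]
9 -> fault, evict 8, frames [4, 9]
8 -> fault, evict 9, frames [4, 8]
9 -> fault, evict 8, frames [4, 9]
2 -> fault, evict 9, frames [4, 2]
Hits: 4 of 16 references → 4/16 = 0.2500.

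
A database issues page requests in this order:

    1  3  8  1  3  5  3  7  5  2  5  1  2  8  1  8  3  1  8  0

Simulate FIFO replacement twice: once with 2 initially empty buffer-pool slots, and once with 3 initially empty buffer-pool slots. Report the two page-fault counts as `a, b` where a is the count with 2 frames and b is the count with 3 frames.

2 frames: F F F F F F . F . F F F F F F . F . F F → 16 faults.
3 frames: F F F . . F . F . F . F . F . . F . . F → 10 faults.
10 < 16: adding a frame reduced faults, as is typical.

16, 10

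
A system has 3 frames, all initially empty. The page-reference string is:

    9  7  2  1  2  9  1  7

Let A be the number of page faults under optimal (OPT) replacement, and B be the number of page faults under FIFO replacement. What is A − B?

Under OPT: F F F F . . . F → 5 faults.
Under FIFO: F F F F . F . F → 6 faults.
A − B = 5 − 6 = -1.

-1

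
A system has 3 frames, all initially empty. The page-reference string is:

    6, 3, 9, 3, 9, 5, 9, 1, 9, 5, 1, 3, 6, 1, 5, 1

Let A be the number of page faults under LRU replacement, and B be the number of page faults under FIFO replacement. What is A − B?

Under LRU: F F F . . F . F . . . F F . F . → 8 faults.
Under FIFO: F F F . . F . F . . . F F . F F → 9 faults.
A − B = 8 − 9 = -1.

-1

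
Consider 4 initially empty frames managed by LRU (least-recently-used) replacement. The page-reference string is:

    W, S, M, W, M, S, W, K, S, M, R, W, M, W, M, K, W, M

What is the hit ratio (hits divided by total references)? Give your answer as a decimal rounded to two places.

W → fault, frames {W}
S → fault, frames {W,S}
M → fault, frames {W,S,M}
W → hit
M → hit
S → hit
W → hit
K → fault, frames {M,S,W,K}
S → hit
M → hit
R → fault, evict W, frames {K,S,M,R}
W → fault, evict K, frames {S,M,R,W}
M → hit
W → hit
M → hit
K → fault, evict S, frames {R,W,M,K}
W → hit
M → hit
Hits: 11 of 18 references → 11/18 = 0.6111.

0.61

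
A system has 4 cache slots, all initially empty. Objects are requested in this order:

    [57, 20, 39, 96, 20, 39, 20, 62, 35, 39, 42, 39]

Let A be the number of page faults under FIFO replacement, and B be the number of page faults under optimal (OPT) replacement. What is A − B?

1

Under FIFO: F F F F . . . F F . F F → 8 faults.
Under OPT: F F F F . . . F F . F . → 7 faults.
A − B = 8 − 7 = 1.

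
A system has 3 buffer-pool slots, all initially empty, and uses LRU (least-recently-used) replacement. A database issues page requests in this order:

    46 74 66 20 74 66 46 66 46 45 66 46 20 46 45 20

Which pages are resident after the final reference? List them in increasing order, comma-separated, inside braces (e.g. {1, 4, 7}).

{20, 45, 46}

46 -> miss, frames [46]
74 -> miss, frames [46, 74]
66 -> miss, frames [46, 74, 66]
20 -> miss, evict 46, frames [74, 66, 20]
74 -> hit
66 -> hit
46 -> miss, evict 20, frames [74, 66, 46]
66 -> hit
46 -> hit
45 -> miss, evict 74, frames [66, 46, 45]
66 -> hit
46 -> hit
20 -> miss, evict 45, frames [66, 46, 20]
46 -> hit
45 -> miss, evict 66, frames [20, 46, 45]
20 -> hit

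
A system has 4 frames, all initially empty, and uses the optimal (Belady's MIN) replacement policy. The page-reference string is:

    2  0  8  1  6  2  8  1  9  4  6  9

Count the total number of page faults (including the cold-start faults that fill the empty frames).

2 → miss, frames [2]
0 → miss, frames [2, 0]
8 → miss, frames [2, 0, 8]
1 → miss, frames [2, 0, 8, 1]
6 → miss, evict 0, frames [2, 8, 1, 6]
2 → hit
8 → hit
1 → hit
9 → miss, evict 1, frames [2, 8, 6, 9]
4 → miss, evict 8, frames [2, 6, 9, 4]
6 → hit
9 → hit
Page faults: 7.

7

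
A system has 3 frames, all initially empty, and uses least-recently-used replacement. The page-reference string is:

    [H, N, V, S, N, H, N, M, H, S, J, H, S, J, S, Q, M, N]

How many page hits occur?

7

H → miss, frames {H}
N → miss, frames {H,N}
V → miss, frames {H,N,V}
S → miss, evict H, frames {N,V,S}
N → hit
H → miss, evict V, frames {S,N,H}
N → hit
M → miss, evict S, frames {H,N,M}
H → hit
S → miss, evict N, frames {M,H,S}
J → miss, evict M, frames {H,S,J}
H → hit
S → hit
J → hit
S → hit
Q → miss, evict H, frames {J,S,Q}
M → miss, evict J, frames {S,Q,M}
N → miss, evict S, frames {Q,M,N}
Hits: 7.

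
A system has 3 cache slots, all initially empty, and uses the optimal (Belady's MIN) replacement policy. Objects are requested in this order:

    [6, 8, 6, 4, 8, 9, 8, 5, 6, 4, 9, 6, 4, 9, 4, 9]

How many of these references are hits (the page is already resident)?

6 -> fault, frames {6}
8 -> fault, frames {6,8}
6 -> hit
4 -> fault, frames {6,8,4}
8 -> hit
9 -> fault, evict 4, frames {6,8,9}
8 -> hit
5 -> fault, evict 8, frames {6,9,5}
6 -> hit
4 -> fault, evict 5, frames {6,9,4}
9 -> hit
6 -> hit
4 -> hit
9 -> hit
4 -> hit
9 -> hit
Hits: 10.

10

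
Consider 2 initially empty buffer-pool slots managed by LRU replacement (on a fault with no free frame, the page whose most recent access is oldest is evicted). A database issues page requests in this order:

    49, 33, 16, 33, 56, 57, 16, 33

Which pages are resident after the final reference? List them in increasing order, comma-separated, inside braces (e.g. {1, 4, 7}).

{16, 33}

49: fault, frames (49)
33: fault, frames (49 33)
16: fault, evict 49, frames (33 16)
33: hit
56: fault, evict 16, frames (33 56)
57: fault, evict 33, frames (56 57)
16: fault, evict 56, frames (57 16)
33: fault, evict 57, frames (16 33)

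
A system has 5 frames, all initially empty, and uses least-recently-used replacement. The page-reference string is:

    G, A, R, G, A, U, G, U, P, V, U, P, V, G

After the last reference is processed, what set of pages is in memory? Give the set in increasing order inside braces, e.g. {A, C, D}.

{A, G, P, U, V}

G: fault, frames [G]
A: fault, frames [G, A]
R: fault, frames [G, A, R]
G: hit
A: hit
U: fault, frames [R, G, A, U]
G: hit
U: hit
P: fault, frames [R, A, G, U, P]
V: fault, evict R, frames [A, G, U, P, V]
U: hit
P: hit
V: hit
G: hit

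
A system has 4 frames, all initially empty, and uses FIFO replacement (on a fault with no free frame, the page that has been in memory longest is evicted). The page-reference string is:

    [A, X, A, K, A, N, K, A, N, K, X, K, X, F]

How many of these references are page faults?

5

A: miss, frames (A)
X: miss, frames (A X)
A: hit
K: miss, frames (A X K)
A: hit
N: miss, frames (A X K N)
K: hit
A: hit
N: hit
K: hit
X: hit
K: hit
X: hit
F: miss, evict A, frames (X K N F)
Page faults: 5.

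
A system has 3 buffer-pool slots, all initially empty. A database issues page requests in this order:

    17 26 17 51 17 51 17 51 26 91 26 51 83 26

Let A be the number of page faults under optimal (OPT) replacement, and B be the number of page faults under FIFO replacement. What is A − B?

-1

Under OPT: F F . F . . . . . F . . F . → 5 faults.
Under FIFO: F F . F . . . . . F . . F F → 6 faults.
A − B = 5 − 6 = -1.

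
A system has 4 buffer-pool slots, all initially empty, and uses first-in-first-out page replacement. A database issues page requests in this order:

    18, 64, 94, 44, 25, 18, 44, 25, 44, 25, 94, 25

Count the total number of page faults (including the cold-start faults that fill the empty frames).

6

18 → fault, frames {18}
64 → fault, frames {18,64}
94 → fault, frames {18,64,94}
44 → fault, frames {18,64,94,44}
25 → fault, evict 18, frames {64,94,44,25}
18 → fault, evict 64, frames {94,44,25,18}
44 → hit
25 → hit
44 → hit
25 → hit
94 → hit
25 → hit
Page faults: 6.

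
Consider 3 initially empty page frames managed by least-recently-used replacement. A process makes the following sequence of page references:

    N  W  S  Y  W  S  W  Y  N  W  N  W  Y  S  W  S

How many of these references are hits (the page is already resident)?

10

N: miss, frames {N}
W: miss, frames {N,W}
S: miss, frames {N,W,S}
Y: miss, evict N, frames {W,S,Y}
W: hit
S: hit
W: hit
Y: hit
N: miss, evict S, frames {W,Y,N}
W: hit
N: hit
W: hit
Y: hit
S: miss, evict N, frames {W,Y,S}
W: hit
S: hit
Hits: 10.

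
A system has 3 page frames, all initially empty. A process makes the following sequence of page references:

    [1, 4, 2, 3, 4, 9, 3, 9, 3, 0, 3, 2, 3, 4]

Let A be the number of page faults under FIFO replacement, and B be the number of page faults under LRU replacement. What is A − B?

1

Under FIFO: F F F F . F . . . F . F F F → 9 faults.
Under LRU: F F F F . F . . . F . F . F → 8 faults.
A − B = 9 − 8 = 1.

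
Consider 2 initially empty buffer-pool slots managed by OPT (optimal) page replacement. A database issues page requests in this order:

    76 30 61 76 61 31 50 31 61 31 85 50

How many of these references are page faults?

76: fault, frames [76]
30: fault, frames [76, 30]
61: fault, evict 30, frames [76, 61]
76: hit
61: hit
31: fault, evict 76, frames [61, 31]
50: fault, evict 61, frames [31, 50]
31: hit
61: fault, evict 50, frames [31, 61]
31: hit
85: fault, evict 61, frames [31, 85]
50: fault, evict 85, frames [31, 50]
Page faults: 8.

8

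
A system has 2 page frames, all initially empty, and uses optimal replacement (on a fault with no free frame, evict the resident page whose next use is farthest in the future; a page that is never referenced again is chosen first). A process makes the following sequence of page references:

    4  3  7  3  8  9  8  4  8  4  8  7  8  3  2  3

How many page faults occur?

9

4 → miss, frames (4)
3 → miss, frames (4 3)
7 → miss, evict 4, frames (3 7)
3 → hit
8 → miss, evict 3, frames (7 8)
9 → miss, evict 7, frames (8 9)
8 → hit
4 → miss, evict 9, frames (8 4)
8 → hit
4 → hit
8 → hit
7 → miss, evict 4, frames (8 7)
8 → hit
3 → miss, evict 7, frames (8 3)
2 → miss, evict 8, frames (3 2)
3 → hit
Page faults: 9.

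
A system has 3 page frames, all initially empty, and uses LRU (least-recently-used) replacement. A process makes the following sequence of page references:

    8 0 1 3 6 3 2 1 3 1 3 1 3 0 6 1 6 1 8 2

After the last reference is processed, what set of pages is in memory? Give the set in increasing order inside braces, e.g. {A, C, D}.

8 → miss, frames (8)
0 → miss, frames (8 0)
1 → miss, frames (8 0 1)
3 → miss, evict 8, frames (0 1 3)
6 → miss, evict 0, frames (1 3 6)
3 → hit
2 → miss, evict 1, frames (6 3 2)
1 → miss, evict 6, frames (3 2 1)
3 → hit
1 → hit
3 → hit
1 → hit
3 → hit
0 → miss, evict 2, frames (1 3 0)
6 → miss, evict 1, frames (3 0 6)
1 → miss, evict 3, frames (0 6 1)
6 → hit
1 → hit
8 → miss, evict 0, frames (6 1 8)
2 → miss, evict 6, frames (1 8 2)

{1, 2, 8}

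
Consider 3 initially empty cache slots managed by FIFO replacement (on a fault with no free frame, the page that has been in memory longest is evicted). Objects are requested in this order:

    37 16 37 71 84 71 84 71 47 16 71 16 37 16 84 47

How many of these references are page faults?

10

37 -> fault, frames {37}
16 -> fault, frames {37,16}
37 -> hit
71 -> fault, frames {37,16,71}
84 -> fault, evict 37, frames {16,71,84}
71 -> hit
84 -> hit
71 -> hit
47 -> fault, evict 16, frames {71,84,47}
16 -> fault, evict 71, frames {84,47,16}
71 -> fault, evict 84, frames {47,16,71}
16 -> hit
37 -> fault, evict 47, frames {16,71,37}
16 -> hit
84 -> fault, evict 16, frames {71,37,84}
47 -> fault, evict 71, frames {37,84,47}
Page faults: 10.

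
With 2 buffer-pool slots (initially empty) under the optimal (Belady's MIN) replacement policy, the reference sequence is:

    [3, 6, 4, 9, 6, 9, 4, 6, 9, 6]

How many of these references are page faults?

3 -> miss, frames (3)
6 -> miss, frames (3 6)
4 -> miss, evict 3, frames (6 4)
9 -> miss, evict 4, frames (6 9)
6 -> hit
9 -> hit
4 -> miss, evict 9, frames (6 4)
6 -> hit
9 -> miss, evict 4, frames (6 9)
6 -> hit
Page faults: 6.

6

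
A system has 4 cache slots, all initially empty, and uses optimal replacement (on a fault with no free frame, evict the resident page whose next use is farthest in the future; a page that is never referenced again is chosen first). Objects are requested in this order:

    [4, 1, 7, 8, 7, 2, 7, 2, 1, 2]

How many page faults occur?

4: fault, frames [4]
1: fault, frames [4, 1]
7: fault, frames [4, 1, 7]
8: fault, frames [4, 1, 7, 8]
7: hit
2: fault, evict 8, frames [4, 1, 7, 2]
7: hit
2: hit
1: hit
2: hit
Page faults: 5.

5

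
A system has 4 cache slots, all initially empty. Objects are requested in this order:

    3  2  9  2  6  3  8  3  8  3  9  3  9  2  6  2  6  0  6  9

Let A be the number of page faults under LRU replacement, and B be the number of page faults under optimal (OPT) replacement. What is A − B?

2

Under LRU: F F F . F . F . . . F . . F F . . F . . → 9 faults.
Under OPT: F F F . F . F . . . . . . . F . . F . . → 7 faults.
A − B = 9 − 7 = 2.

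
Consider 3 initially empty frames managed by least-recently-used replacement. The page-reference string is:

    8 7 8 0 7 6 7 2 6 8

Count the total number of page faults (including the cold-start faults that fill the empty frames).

6

8 → fault, frames [8]
7 → fault, frames [8, 7]
8 → hit
0 → fault, frames [7, 8, 0]
7 → hit
6 → fault, evict 8, frames [0, 7, 6]
7 → hit
2 → fault, evict 0, frames [6, 7, 2]
6 → hit
8 → fault, evict 7, frames [2, 6, 8]
Page faults: 6.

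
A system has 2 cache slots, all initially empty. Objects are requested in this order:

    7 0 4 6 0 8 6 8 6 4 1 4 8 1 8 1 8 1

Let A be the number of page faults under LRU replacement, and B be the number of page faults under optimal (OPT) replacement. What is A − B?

Under LRU: F F F F F F F . . F F . F F . . . . → 11 faults.
Under OPT: F F F F . F . . . F F . F . . . . . → 8 faults.
A − B = 11 − 8 = 3.

3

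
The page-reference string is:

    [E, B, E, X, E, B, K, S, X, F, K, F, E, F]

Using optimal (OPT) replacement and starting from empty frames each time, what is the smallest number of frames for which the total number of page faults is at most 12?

f=1: 14 faults
f=2: 9 faults
f=3: 7 faults
f=4: 6 faults
f=5: 6 faults
f=6: 6 faults
Smallest f with faults ≤ 12 is 2.

2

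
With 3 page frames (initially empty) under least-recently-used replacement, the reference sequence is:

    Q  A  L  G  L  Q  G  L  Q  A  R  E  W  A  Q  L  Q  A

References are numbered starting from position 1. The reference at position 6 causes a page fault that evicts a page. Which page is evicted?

A

pos 1: Q → miss, frames {Q}
pos 2: A → miss, frames {Q,A}
pos 3: L → miss, frames {Q,A,L}
pos 4: G → miss, evict Q, frames {A,L,G}
pos 5: L → hit
pos 6: Q → miss, evict A, frames {G,L,Q}
At position 6, page A is evicted.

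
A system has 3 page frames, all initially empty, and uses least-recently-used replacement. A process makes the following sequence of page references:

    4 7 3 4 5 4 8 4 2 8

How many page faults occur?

4 → fault, frames (4)
7 → fault, frames (4 7)
3 → fault, frames (4 7 3)
4 → hit
5 → fault, evict 7, frames (3 4 5)
4 → hit
8 → fault, evict 3, frames (5 4 8)
4 → hit
2 → fault, evict 5, frames (8 4 2)
8 → hit
Page faults: 6.

6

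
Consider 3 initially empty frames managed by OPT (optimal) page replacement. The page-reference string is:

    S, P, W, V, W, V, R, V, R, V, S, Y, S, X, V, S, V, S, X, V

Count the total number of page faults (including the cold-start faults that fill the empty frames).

S → fault, frames [S]
P → fault, frames [S, P]
W → fault, frames [S, P, W]
V → fault, evict P, frames [S, W, V]
W → hit
V → hit
R → fault, evict W, frames [S, V, R]
V → hit
R → hit
V → hit
S → hit
Y → fault, evict R, frames [S, V, Y]
S → hit
X → fault, evict Y, frames [S, V, X]
V → hit
S → hit
V → hit
S → hit
X → hit
V → hit
Page faults: 7.

7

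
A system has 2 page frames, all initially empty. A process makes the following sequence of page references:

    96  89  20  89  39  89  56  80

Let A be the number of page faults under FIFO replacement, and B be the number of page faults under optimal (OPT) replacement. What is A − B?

1

Under FIFO: F F F . F F F F → 7 faults.
Under OPT: F F F . F . F F → 6 faults.
A − B = 7 − 6 = 1.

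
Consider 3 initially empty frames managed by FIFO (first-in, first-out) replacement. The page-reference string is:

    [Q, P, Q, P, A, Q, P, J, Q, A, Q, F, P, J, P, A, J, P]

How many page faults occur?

Q → fault, frames (Q)
P → fault, frames (Q P)
Q → hit
P → hit
A → fault, frames (Q P A)
Q → hit
P → hit
J → fault, evict Q, frames (P A J)
Q → fault, evict P, frames (A J Q)
A → hit
Q → hit
F → fault, evict A, frames (J Q F)
P → fault, evict J, frames (Q F P)
J → fault, evict Q, frames (F P J)
P → hit
A → fault, evict F, frames (P J A)
J → hit
P → hit
Page faults: 9.

9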